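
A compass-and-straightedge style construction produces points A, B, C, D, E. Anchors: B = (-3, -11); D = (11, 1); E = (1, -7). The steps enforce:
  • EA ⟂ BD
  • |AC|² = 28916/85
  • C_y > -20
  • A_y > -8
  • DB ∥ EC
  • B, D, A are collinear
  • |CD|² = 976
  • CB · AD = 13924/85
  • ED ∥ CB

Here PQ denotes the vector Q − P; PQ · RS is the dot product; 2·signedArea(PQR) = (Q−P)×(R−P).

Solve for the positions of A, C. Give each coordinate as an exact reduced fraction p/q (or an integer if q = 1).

1. A_x = 109/85  [B, D, A are collinear ∩ EA ⟂ BD]
2. A_y = -623/85  [B, D, A are collinear ∩ EA ⟂ BD]
   → A = (109/85, -623/85)
3. C_x = -13  [ED ∥ CB ∩ DB ∥ EC]
4. C_y = -19  [ED ∥ CB ∩ DB ∥ EC]
   → C = (-13, -19)

A = (109/85, -623/85)
C = (-13, -19)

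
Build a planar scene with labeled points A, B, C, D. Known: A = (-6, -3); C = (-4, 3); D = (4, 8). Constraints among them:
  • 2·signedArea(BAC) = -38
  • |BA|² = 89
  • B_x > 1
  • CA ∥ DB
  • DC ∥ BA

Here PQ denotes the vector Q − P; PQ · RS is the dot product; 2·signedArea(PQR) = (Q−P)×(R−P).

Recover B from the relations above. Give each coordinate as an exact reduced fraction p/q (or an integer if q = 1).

B = (2, 2)

1. B_x = 2  [DC ∥ BA ∩ CA ∥ DB]
2. B_y = 2  [DC ∥ BA ∩ CA ∥ DB]
   → B = (2, 2)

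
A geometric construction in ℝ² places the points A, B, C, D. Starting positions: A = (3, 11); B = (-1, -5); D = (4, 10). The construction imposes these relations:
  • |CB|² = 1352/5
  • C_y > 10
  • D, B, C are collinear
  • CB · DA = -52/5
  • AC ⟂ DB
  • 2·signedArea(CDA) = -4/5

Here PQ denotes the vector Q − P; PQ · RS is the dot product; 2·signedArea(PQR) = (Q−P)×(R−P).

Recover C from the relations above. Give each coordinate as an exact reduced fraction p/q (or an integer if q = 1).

C = (21/5, 53/5)

1. C_x = 21/5  [D, B, C are collinear ∩ AC ⟂ DB]
2. C_y = 53/5  [D, B, C are collinear ∩ AC ⟂ DB]
   → C = (21/5, 53/5)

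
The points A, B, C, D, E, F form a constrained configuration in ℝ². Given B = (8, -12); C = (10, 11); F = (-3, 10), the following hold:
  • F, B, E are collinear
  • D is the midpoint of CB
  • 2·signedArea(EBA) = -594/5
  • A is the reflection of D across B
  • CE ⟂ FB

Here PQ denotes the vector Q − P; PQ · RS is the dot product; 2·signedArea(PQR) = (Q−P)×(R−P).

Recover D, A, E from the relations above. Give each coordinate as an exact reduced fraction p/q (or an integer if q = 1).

A = (7, -47/2)
D = (9, -1/2)
E = (-4/5, 28/5)

1. D_x = 9  [D is the midpoint of CB]
2. D_y = -1/2  [D is the midpoint of CB]
   → D = (9, -1/2)
3. A_x = 7  [A is the reflection of D across B]
4. A_y = -47/2  [A is the reflection of D across B]
   → A = (7, -47/2)
5. E_x = -4/5  [F, B, E are collinear ∩ CE ⟂ FB]
6. E_y = 28/5  [F, B, E are collinear ∩ CE ⟂ FB]
   → E = (-4/5, 28/5)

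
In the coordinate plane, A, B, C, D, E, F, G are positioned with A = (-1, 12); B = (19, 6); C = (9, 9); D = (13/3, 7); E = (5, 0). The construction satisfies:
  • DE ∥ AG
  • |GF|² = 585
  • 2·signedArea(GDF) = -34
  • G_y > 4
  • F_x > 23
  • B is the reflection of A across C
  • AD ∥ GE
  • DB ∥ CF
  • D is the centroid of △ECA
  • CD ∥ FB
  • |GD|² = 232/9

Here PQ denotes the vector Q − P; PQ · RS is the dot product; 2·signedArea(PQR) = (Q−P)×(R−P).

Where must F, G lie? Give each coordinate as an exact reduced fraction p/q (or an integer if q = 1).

1. F_x = 71/3  [CD ∥ FB ∩ DB ∥ CF]
2. F_y = 8  [CD ∥ FB ∩ DB ∥ CF]
   → F = (71/3, 8)
3. G_x = -1/3  [AD ∥ GE ∩ DE ∥ AG]
4. G_y = 5  [AD ∥ GE ∩ DE ∥ AG]
   → G = (-1/3, 5)

F = (71/3, 8)
G = (-1/3, 5)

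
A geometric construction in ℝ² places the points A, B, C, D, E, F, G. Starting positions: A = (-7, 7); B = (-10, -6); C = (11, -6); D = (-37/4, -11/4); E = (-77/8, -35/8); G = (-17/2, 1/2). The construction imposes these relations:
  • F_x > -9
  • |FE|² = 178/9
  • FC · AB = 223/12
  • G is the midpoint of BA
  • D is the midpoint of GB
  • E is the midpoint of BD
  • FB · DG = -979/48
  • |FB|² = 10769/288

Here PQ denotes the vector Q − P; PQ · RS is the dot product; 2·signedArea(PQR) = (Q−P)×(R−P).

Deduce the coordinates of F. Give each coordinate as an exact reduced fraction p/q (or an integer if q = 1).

1. F_x = -69/8  [line 3·x + 13·y + 317/12 = 0 ∩ |FE|² = 178/9]
2. F_y = -1/24  [line 3·x + 13·y + 317/12 = 0 ∩ |FE|² = 178/9]
   → F = (-69/8, -1/24)

F = (-69/8, -1/24)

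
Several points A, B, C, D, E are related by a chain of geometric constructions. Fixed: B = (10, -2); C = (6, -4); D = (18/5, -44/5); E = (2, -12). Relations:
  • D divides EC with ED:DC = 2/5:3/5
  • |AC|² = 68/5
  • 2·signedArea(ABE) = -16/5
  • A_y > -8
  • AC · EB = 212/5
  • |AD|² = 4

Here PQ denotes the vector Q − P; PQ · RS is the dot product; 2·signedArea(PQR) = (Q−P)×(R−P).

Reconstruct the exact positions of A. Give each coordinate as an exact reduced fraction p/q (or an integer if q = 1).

1. A_x = 26/5  [AC · EB = 212/5 ∩ 2·signedArea(ABE) = -16/5]
2. A_y = -38/5  [AC · EB = 212/5 ∩ 2·signedArea(ABE) = -16/5]
   → A = (26/5, -38/5)

A = (26/5, -38/5)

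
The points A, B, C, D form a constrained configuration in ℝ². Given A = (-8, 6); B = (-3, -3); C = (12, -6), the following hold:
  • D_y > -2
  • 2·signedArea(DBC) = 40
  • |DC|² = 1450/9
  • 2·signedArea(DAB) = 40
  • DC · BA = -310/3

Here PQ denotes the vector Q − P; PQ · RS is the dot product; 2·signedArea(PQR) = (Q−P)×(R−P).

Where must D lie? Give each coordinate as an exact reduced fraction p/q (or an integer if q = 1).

D = (1/3, -1)

1. D_x = 1/3  [2·signedArea(DBC) = 40 ∩ DC · BA = -310/3]
2. D_y = -1  [2·signedArea(DBC) = 40 ∩ DC · BA = -310/3]
   → D = (1/3, -1)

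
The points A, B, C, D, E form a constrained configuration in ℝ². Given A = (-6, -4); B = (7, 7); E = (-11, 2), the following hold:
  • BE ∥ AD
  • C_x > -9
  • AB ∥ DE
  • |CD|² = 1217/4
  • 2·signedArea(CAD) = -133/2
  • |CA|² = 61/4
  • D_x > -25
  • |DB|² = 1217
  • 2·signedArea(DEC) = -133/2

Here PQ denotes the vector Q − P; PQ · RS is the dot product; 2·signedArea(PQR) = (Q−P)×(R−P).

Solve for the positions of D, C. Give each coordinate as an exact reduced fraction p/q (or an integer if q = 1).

C = (-17/2, -1)
D = (-24, -9)

1. D_x = -24  [AB ∥ DE ∩ BE ∥ AD]
2. D_y = -9  [AB ∥ DE ∩ BE ∥ AD]
   → D = (-24, -9)
3. C_x = -17/2  [2·signedArea(CAD) = -133/2 ∩ 2·signedArea(DEC) = -133/2]
4. C_y = -1  [2·signedArea(CAD) = -133/2 ∩ 2·signedArea(DEC) = -133/2]
   → C = (-17/2, -1)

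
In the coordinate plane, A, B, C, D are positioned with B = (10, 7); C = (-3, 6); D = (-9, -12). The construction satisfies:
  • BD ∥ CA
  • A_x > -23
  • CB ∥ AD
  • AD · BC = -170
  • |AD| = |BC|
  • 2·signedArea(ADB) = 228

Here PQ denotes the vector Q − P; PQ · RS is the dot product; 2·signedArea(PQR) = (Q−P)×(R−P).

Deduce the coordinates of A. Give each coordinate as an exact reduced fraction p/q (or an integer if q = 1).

1. A_x = -22  [CB ∥ AD ∩ BD ∥ CA]
2. A_y = -13  [CB ∥ AD ∩ BD ∥ CA]
   → A = (-22, -13)

A = (-22, -13)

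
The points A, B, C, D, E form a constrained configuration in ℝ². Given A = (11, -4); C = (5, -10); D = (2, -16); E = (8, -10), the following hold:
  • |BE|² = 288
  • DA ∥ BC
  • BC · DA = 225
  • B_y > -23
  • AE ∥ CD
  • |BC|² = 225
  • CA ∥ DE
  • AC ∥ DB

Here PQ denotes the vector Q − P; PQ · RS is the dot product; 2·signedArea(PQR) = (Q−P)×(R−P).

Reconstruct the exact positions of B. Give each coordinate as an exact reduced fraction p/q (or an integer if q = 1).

B = (-4, -22)

1. B_x = -4  [DA ∥ BC ∩ AC ∥ DB]
2. B_y = -22  [DA ∥ BC ∩ AC ∥ DB]
   → B = (-4, -22)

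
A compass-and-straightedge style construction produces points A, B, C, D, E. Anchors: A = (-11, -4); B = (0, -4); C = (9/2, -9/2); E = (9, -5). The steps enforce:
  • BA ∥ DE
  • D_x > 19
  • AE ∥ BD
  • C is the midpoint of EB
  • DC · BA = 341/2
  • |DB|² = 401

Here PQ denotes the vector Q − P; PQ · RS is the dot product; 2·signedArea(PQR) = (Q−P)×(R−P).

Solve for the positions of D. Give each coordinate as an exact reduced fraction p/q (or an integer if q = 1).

1. D_x = 20  [BA ∥ DE ∩ AE ∥ BD]
2. D_y = -5  [BA ∥ DE ∩ AE ∥ BD]
   → D = (20, -5)

D = (20, -5)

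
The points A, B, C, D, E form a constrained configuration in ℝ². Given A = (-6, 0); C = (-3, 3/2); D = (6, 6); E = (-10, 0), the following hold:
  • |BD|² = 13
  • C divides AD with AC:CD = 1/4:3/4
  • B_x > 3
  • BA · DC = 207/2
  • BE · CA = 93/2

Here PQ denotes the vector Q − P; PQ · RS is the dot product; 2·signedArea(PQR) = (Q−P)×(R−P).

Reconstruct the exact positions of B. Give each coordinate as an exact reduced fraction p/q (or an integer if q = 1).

B = (4, 3)

1. B_x = 4  [line 9·x + 9/2·y + -99/2 = 0 ∩ |BD|² = 13]
2. B_y = 3  [line 9·x + 9/2·y + -99/2 = 0 ∩ |BD|² = 13]
   → B = (4, 3)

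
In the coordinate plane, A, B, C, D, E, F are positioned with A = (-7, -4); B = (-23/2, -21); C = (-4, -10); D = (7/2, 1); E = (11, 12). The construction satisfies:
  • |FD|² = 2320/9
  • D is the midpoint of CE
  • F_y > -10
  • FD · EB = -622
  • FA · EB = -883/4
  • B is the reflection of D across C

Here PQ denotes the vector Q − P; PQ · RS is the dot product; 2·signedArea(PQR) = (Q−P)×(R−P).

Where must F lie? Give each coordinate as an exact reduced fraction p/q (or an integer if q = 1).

1. F_x = -17/2  [line 45/2·x + 33·y + 2041/4 = 0 ∩ |FD|² = 2320/9]
2. F_y = -29/3  [line 45/2·x + 33·y + 2041/4 = 0 ∩ |FD|² = 2320/9]
   → F = (-17/2, -29/3)

F = (-17/2, -29/3)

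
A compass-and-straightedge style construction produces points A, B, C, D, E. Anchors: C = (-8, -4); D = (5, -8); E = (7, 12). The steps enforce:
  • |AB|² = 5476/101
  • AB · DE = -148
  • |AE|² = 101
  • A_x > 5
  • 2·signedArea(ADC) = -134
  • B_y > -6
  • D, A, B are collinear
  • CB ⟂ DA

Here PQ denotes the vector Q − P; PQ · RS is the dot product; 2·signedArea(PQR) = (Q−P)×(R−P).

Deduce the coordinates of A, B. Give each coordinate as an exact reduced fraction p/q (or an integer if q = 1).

1. A_x = 6  [line -4·x + -13·y + 50 = 0 ∩ |AE|² = 101]
2. A_y = 2  [line -4·x + -13·y + 50 = 0 ∩ |AE|² = 101]
   → A = (6, 2)
3. B_x = 532/101  [AB · DE = -148 ∩ D, A, B are collinear]
4. B_y = -538/101  [AB · DE = -148 ∩ D, A, B are collinear]
   → B = (532/101, -538/101)

A = (6, 2)
B = (532/101, -538/101)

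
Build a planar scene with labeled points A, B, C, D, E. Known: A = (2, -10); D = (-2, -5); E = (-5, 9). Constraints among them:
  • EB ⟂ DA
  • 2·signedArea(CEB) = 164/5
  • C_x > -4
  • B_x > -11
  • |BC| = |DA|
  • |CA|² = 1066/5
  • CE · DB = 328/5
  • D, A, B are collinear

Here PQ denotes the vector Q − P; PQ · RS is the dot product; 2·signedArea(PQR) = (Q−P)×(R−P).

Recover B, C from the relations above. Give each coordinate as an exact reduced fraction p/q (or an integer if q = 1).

1. B_x = -10  [D, A, B are collinear ∩ EB ⟂ DA]
2. B_y = 5  [D, A, B are collinear ∩ EB ⟂ DA]
   → B = (-10, 5)
3. C_x = -19/5  [line 4·x + -5·y + 161/5 = 0 ∩ |CA|² = 1066/5]
4. C_y = 17/5  [line 4·x + -5·y + 161/5 = 0 ∩ |CA|² = 1066/5]
   → C = (-19/5, 17/5)

B = (-10, 5)
C = (-19/5, 17/5)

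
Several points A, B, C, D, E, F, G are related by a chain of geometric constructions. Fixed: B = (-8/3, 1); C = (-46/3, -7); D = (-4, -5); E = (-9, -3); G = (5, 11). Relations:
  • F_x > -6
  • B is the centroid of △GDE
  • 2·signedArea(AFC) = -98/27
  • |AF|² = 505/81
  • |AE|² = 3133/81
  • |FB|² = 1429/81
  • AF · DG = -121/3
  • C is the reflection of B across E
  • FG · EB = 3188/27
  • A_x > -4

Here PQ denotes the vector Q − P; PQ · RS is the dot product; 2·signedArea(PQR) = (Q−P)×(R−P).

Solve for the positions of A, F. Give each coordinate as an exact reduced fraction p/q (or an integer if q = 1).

A = (-28/9, -1)
F = (-47/9, -7/3)

1. F_x = -47/9  [line -19/3·x + -4·y + -1145/27 = 0 ∩ |FB|² = 1429/81]
2. F_y = -7/3  [line -19/3·x + -4·y + -1145/27 = 0 ∩ |FB|² = 1429/81]
   → F = (-47/9, -7/3)
3. A_x = -28/9  [2·signedArea(AFC) = -98/27 ∩ AF · DG = -121/3]
4. A_y = -1  [2·signedArea(AFC) = -98/27 ∩ AF · DG = -121/3]
   → A = (-28/9, -1)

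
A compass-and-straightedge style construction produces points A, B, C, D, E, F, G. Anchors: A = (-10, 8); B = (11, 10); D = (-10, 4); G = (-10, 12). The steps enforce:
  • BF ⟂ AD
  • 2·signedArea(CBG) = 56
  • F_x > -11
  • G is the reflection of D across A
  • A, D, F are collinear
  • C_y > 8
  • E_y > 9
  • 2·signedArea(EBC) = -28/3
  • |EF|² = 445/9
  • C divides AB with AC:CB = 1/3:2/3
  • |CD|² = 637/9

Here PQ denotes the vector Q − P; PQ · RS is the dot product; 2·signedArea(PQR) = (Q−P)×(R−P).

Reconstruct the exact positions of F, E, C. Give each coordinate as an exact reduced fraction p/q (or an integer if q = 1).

1. F_x = -10  [A, D, F are collinear ∩ BF ⟂ AD]
2. F_y = 10  [A, D, F are collinear ∩ BF ⟂ AD]
   → F = (-10, 10)
3. C_x = -3  [C divides AB with AC:CB = 1/3:2/3]
4. C_y = 26/3  [C divides AB with AC:CB = 1/3:2/3]
   → C = (-3, 26/3)
5. E_x = -3  [line 4/3·x + -14·y + 404/3 = 0 ∩ |EF|² = 445/9]
6. E_y = 28/3  [line 4/3·x + -14·y + 404/3 = 0 ∩ |EF|² = 445/9]
   → E = (-3, 28/3)

C = (-3, 26/3)
E = (-3, 28/3)
F = (-10, 10)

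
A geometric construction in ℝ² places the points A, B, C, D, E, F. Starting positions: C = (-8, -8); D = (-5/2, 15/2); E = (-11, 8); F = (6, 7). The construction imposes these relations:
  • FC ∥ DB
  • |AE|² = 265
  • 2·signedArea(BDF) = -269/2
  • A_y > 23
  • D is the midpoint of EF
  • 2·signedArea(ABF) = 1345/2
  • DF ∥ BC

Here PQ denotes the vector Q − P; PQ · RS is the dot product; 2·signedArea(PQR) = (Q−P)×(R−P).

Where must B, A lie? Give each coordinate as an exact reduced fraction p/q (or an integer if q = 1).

A = (-14, 24)
B = (-33/2, -15/2)

1. B_x = -33/2  [DF ∥ BC ∩ FC ∥ DB]
2. B_y = -15/2  [DF ∥ BC ∩ FC ∥ DB]
   → B = (-33/2, -15/2)
3. A_x = -14  [line -29/2·x + 45/2·y + -743 = 0 ∩ |AE|² = 265]
4. A_y = 24  [line -29/2·x + 45/2·y + -743 = 0 ∩ |AE|² = 265]
   → A = (-14, 24)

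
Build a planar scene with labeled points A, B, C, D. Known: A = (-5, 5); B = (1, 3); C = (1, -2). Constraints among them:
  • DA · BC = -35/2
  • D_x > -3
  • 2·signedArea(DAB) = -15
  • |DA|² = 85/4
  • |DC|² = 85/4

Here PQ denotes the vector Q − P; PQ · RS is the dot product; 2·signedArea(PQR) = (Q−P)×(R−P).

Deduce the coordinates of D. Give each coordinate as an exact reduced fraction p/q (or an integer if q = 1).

1. D_x = -2  [2·signedArea(DAB) = -15 ∩ DA · BC = -35/2]
2. D_y = 3/2  [2·signedArea(DAB) = -15 ∩ DA · BC = -35/2]
   → D = (-2, 3/2)

D = (-2, 3/2)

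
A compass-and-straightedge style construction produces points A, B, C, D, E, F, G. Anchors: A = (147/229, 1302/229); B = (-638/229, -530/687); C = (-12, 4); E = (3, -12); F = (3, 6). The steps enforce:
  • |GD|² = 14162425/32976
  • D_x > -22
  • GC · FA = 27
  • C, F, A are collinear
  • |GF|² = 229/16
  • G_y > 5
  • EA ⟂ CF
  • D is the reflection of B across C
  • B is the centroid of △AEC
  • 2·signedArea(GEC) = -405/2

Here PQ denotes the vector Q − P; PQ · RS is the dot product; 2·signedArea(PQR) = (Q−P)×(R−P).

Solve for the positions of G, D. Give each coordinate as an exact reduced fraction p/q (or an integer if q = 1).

D = (-4858/229, 6026/687)
G = (-3/4, 11/2)

1. G_x = -3/4  [2·signedArea(GEC) = -405/2 ∩ GC · FA = 27]
2. G_y = 11/2  [2·signedArea(GEC) = -405/2 ∩ GC · FA = 27]
   → G = (-3/4, 11/2)
3. D_x = -4858/229  [D is the reflection of B across C]
4. D_y = 6026/687  [D is the reflection of B across C]
   → D = (-4858/229, 6026/687)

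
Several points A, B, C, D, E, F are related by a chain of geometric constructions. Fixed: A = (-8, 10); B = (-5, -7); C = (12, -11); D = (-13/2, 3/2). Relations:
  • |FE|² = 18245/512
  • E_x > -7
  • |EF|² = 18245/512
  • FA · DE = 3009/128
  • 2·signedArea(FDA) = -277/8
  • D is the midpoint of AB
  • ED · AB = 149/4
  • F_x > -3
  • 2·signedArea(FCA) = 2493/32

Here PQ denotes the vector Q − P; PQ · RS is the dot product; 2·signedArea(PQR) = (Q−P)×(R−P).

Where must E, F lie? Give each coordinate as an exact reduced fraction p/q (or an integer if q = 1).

1. F_x = -69/32  [2·signedArea(FDA) = -277/8 ∩ 2·signedArea(FCA) = 2493/32]
2. F_y = -1/32  [2·signedArea(FDA) = -277/8 ∩ 2·signedArea(FCA) = 2493/32]
   → F = (-69/32, -1/32)
3. E_x = -55/8  [ED · AB = 149/4 ∩ FA · DE = 3009/128]
4. E_y = 29/8  [ED · AB = 149/4 ∩ FA · DE = 3009/128]
   → E = (-55/8, 29/8)

E = (-55/8, 29/8)
F = (-69/32, -1/32)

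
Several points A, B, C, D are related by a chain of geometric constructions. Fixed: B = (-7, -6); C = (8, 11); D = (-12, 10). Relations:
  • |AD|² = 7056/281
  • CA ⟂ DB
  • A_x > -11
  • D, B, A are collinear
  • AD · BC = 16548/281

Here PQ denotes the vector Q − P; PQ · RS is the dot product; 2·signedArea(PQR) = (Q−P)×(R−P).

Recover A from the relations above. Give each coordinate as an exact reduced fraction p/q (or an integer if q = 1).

1. A_x = -2952/281  [D, B, A are collinear ∩ CA ⟂ DB]
2. A_y = 1466/281  [D, B, A are collinear ∩ CA ⟂ DB]
   → A = (-2952/281, 1466/281)

A = (-2952/281, 1466/281)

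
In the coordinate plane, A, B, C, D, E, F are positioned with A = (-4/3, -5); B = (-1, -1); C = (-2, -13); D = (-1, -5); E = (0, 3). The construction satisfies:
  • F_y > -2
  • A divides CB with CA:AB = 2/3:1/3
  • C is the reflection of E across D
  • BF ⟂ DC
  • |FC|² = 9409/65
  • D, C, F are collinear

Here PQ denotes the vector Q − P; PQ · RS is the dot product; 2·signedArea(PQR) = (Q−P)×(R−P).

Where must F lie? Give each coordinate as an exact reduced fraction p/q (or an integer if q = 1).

F = (-33/65, -69/65)

1. F_x = -33/65  [D, C, F are collinear ∩ BF ⟂ DC]
2. F_y = -69/65  [D, C, F are collinear ∩ BF ⟂ DC]
   → F = (-33/65, -69/65)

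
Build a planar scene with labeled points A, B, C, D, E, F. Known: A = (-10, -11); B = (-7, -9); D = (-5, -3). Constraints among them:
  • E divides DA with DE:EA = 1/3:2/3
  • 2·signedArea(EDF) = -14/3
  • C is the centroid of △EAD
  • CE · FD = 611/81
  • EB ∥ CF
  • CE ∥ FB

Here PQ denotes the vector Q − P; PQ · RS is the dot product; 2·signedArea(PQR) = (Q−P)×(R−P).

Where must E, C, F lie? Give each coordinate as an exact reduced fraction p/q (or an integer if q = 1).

C = (-65/9, -59/9)
E = (-20/3, -17/3)
F = (-68/9, -89/9)

1. E_x = -20/3  [E divides DA with DE:EA = 1/3:2/3]
2. E_y = -17/3  [E divides DA with DE:EA = 1/3:2/3]
   → E = (-20/3, -17/3)
3. C_x = -65/9  [C is the centroid of △EAD]
4. C_y = -59/9  [C is the centroid of △EAD]
   → C = (-65/9, -59/9)
5. F_x = -68/9  [CE ∥ FB ∩ EB ∥ CF]
6. F_y = -89/9  [CE ∥ FB ∩ EB ∥ CF]
   → F = (-68/9, -89/9)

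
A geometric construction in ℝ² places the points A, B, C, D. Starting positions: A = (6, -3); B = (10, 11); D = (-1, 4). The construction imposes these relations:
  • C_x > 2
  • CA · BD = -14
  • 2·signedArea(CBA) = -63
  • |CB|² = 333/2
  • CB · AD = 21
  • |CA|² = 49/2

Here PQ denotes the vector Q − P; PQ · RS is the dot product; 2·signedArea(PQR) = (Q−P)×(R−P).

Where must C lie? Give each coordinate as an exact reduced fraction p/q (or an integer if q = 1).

1. C_x = 5/2  [CA · BD = -14 ∩ CB · AD = 21]
2. C_y = 1/2  [CA · BD = -14 ∩ CB · AD = 21]
   → C = (5/2, 1/2)

C = (5/2, 1/2)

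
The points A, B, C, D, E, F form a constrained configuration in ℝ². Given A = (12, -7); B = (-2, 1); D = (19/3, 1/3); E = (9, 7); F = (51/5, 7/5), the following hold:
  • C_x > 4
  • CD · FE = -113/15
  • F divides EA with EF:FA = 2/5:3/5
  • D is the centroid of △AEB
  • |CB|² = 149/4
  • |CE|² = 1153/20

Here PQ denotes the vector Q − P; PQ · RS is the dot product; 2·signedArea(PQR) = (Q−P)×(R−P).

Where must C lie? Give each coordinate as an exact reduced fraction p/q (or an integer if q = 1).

C = (41/10, 6/5)

1. C_x = 41/10  [line 6/5·x + -28/5·y + 9/5 = 0 ∩ |CB|² = 149/4]
2. C_y = 6/5  [line 6/5·x + -28/5·y + 9/5 = 0 ∩ |CB|² = 149/4]
   → C = (41/10, 6/5)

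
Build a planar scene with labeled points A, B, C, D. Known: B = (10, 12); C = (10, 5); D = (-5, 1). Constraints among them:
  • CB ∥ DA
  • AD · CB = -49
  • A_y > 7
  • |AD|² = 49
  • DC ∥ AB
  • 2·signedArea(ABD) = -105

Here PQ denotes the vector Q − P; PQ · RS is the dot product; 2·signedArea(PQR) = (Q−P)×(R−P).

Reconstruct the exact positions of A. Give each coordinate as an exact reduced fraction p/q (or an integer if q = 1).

1. A_x = -5  [DC ∥ AB ∩ CB ∥ DA]
2. A_y = 8  [DC ∥ AB ∩ CB ∥ DA]
   → A = (-5, 8)

A = (-5, 8)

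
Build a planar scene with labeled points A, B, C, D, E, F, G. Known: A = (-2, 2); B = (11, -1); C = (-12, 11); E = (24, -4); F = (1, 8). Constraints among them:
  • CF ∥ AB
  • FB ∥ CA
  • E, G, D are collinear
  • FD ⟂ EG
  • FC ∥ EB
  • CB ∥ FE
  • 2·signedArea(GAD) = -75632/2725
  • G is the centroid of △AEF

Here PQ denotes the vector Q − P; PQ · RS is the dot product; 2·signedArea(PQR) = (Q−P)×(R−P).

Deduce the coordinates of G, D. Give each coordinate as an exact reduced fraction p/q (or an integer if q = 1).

1. G_x = 23/3  [G is the centroid of △AEF]
2. G_y = 2  [G is the centroid of △AEF]
   → G = (23/3, 2)
3. D_x = -407/2725  [E, G, D are collinear ∩ FD ⟂ EG]
4. D_y = 13274/2725  [E, G, D are collinear ∩ FD ⟂ EG]
   → D = (-407/2725, 13274/2725)

D = (-407/2725, 13274/2725)
G = (23/3, 2)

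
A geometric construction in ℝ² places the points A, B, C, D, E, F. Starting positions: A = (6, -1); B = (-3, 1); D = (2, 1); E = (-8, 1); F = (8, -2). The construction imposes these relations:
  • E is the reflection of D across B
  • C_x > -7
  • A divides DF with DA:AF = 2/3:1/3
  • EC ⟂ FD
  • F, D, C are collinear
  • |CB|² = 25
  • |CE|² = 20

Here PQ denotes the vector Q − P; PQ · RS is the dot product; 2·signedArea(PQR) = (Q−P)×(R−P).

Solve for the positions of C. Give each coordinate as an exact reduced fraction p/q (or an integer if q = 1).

1. C_x = -6  [F, D, C are collinear ∩ EC ⟂ FD]
2. C_y = 5  [F, D, C are collinear ∩ EC ⟂ FD]
   → C = (-6, 5)

C = (-6, 5)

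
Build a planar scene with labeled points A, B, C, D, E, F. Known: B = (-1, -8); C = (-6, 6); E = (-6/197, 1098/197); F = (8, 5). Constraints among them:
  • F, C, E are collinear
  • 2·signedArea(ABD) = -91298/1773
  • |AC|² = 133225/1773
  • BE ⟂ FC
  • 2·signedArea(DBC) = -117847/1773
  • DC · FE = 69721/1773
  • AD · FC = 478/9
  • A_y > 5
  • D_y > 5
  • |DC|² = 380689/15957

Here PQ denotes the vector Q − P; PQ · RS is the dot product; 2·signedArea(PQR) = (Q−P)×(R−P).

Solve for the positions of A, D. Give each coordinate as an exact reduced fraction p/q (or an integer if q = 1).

A = (1564/591, 3181/591)
D = (-2000/1773, 10021/1773)

1. D_x = -2000/1773  [DC · FE = 69721/1773 ∩ 2·signedArea(DBC) = -117847/1773]
2. D_y = 10021/1773  [DC · FE = 69721/1773 ∩ 2·signedArea(DBC) = -117847/1773]
   → D = (-2000/1773, 10021/1773)
3. A_x = 1564/591  [2·signedArea(ABD) = -91298/1773 ∩ AD · FC = 478/9]
4. A_y = 3181/591  [2·signedArea(ABD) = -91298/1773 ∩ AD · FC = 478/9]
   → A = (1564/591, 3181/591)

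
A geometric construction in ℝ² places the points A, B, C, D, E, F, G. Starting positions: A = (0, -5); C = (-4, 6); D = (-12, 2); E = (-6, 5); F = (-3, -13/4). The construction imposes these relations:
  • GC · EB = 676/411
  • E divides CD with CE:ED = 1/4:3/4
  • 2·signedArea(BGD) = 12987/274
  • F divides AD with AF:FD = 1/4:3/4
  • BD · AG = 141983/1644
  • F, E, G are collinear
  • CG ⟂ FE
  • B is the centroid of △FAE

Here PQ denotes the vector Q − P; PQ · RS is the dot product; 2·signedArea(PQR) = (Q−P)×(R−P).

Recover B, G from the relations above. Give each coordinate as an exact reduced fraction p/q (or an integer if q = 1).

1. B_x = -3  [B is the centroid of △FAE]
2. B_y = -13/12  [B is the centroid of △FAE]
   → B = (-3, -13/12)
3. G_x = -834/137  [F, E, G are collinear ∩ CG ⟂ FE]
4. G_y = 718/137  [F, E, G are collinear ∩ CG ⟂ FE]
   → G = (-834/137, 718/137)

B = (-3, -13/12)
G = (-834/137, 718/137)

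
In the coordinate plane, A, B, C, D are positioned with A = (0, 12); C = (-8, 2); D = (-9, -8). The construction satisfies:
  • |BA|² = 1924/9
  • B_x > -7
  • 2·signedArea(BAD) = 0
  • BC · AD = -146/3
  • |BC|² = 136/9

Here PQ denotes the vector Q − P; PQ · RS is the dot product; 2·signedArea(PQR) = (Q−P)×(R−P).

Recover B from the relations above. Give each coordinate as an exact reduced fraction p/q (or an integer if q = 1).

B = (-6, -4/3)

1. B_x = -6  [2·signedArea(BAD) = 0 ∩ BC · AD = -146/3]
2. B_y = -4/3  [2·signedArea(BAD) = 0 ∩ BC · AD = -146/3]
   → B = (-6, -4/3)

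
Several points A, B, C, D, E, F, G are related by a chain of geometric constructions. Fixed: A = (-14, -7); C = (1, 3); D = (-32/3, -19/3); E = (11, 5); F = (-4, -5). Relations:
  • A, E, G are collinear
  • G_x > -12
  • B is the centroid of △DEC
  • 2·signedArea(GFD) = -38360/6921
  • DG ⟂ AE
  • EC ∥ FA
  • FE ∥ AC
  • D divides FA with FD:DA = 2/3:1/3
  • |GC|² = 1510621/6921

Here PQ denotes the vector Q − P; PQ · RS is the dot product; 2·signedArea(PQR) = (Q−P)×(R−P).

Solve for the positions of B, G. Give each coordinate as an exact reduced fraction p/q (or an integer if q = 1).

1. B_x = 4/9  [B is the centroid of △DEC]
2. B_y = 5/9  [B is the centroid of △DEC]
   → B = (4/9, 5/9)
3. G_x = -25448/2307  [A, E, G are collinear ∩ DG ⟂ AE]
4. G_y = -4287/769  [A, E, G are collinear ∩ DG ⟂ AE]
   → G = (-25448/2307, -4287/769)

B = (4/9, 5/9)
G = (-25448/2307, -4287/769)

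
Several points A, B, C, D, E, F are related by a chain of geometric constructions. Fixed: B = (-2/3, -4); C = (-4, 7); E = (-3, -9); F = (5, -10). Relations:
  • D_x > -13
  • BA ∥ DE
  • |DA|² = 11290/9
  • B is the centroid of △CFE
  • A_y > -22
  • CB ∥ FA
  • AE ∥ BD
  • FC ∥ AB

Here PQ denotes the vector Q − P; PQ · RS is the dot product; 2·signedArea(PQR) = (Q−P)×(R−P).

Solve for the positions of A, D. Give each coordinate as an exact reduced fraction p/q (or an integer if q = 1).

A = (25/3, -21)
D = (-12, 8)

1. A_x = 25/3  [FC ∥ AB ∩ CB ∥ FA]
2. A_y = -21  [FC ∥ AB ∩ CB ∥ FA]
   → A = (25/3, -21)
3. D_x = -12  [BA ∥ DE ∩ AE ∥ BD]
4. D_y = 8  [BA ∥ DE ∩ AE ∥ BD]
   → D = (-12, 8)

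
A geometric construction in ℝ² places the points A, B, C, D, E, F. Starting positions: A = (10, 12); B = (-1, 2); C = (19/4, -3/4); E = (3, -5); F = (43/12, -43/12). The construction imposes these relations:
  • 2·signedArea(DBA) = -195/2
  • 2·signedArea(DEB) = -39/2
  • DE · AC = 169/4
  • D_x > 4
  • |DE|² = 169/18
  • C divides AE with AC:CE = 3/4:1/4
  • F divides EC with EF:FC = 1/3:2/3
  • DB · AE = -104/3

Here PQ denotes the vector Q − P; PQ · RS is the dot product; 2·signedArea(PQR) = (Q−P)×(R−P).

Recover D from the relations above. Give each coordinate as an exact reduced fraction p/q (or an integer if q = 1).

1. D_x = 25/6  [2·signedArea(DEB) = -39/2 ∩ DE · AC = 169/4]
2. D_y = -13/6  [2·signedArea(DEB) = -39/2 ∩ DE · AC = 169/4]
   → D = (25/6, -13/6)

D = (25/6, -13/6)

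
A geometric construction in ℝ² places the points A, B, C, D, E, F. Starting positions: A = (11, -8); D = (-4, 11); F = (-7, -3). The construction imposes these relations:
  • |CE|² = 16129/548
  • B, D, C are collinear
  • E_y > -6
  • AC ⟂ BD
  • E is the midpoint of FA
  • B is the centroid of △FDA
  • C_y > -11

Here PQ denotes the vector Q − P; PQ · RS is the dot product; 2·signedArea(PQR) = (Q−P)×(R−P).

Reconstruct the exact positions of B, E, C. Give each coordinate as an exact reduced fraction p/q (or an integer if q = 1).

1. B_x = 0  [B is the centroid of △FDA]
2. B_y = 0  [B is the centroid of △FDA]
   → B = (0, 0)
3. E_x = 2  [E is the midpoint of FA]
4. E_y = -11/2  [E is the midpoint of FA]
   → E = (2, -11/2)
5. C_x = 528/137  [B, D, C are collinear ∩ AC ⟂ BD]
6. C_y = -1452/137  [B, D, C are collinear ∩ AC ⟂ BD]
   → C = (528/137, -1452/137)

B = (0, 0)
C = (528/137, -1452/137)
E = (2, -11/2)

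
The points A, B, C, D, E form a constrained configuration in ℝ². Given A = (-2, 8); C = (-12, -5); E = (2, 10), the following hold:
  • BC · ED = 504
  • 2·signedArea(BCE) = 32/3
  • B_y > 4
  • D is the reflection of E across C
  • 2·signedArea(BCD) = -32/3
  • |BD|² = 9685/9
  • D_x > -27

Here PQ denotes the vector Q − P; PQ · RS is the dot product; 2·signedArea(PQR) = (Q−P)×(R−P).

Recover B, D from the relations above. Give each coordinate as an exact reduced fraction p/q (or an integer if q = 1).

B = (-4, 13/3)
D = (-26, -20)

1. D_x = -26  [D is the reflection of E across C]
2. D_y = -20  [D is the reflection of E across C]
   → D = (-26, -20)
3. B_x = -4  [2·signedArea(BCD) = -32/3 ∩ BC · ED = 504]
4. B_y = 13/3  [2·signedArea(BCD) = -32/3 ∩ BC · ED = 504]
   → B = (-4, 13/3)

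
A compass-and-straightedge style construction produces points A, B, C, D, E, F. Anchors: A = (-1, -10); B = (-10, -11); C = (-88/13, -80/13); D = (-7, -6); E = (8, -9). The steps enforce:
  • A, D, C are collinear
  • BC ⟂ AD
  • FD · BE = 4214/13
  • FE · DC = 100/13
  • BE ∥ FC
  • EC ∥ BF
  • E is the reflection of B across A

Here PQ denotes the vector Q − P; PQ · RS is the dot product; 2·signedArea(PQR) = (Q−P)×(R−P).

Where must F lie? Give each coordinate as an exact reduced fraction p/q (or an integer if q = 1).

F = (-322/13, -106/13)

1. F_x = -322/13  [BE ∥ FC ∩ EC ∥ BF]
2. F_y = -106/13  [BE ∥ FC ∩ EC ∥ BF]
   → F = (-322/13, -106/13)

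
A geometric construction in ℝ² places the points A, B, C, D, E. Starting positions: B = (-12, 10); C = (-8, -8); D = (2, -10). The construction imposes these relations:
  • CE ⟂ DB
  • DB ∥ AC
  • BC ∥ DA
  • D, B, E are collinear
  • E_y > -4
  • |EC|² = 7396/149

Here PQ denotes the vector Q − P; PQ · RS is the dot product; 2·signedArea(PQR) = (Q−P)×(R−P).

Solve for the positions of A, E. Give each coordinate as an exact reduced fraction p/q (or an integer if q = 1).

1. A_x = 6  [DB ∥ AC ∩ BC ∥ DA]
2. A_y = -28  [DB ∥ AC ∩ BC ∥ DA]
   → A = (6, -28)
3. E_x = -332/149  [D, B, E are collinear ∩ CE ⟂ DB]
4. E_y = -590/149  [D, B, E are collinear ∩ CE ⟂ DB]
   → E = (-332/149, -590/149)

A = (6, -28)
E = (-332/149, -590/149)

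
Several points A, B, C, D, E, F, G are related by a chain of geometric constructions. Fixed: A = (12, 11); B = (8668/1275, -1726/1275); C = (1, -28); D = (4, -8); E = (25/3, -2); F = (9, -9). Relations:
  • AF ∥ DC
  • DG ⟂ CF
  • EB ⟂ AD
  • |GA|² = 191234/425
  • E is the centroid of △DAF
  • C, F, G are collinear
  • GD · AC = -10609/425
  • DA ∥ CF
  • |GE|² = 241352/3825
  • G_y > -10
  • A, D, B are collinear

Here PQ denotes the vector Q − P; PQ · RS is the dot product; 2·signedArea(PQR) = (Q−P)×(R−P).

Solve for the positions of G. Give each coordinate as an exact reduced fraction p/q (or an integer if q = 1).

1. G_x = 3657/425  [C, F, G are collinear ∩ DG ⟂ CF]
2. G_y = -4224/425  [C, F, G are collinear ∩ DG ⟂ CF]
   → G = (3657/425, -4224/425)

G = (3657/425, -4224/425)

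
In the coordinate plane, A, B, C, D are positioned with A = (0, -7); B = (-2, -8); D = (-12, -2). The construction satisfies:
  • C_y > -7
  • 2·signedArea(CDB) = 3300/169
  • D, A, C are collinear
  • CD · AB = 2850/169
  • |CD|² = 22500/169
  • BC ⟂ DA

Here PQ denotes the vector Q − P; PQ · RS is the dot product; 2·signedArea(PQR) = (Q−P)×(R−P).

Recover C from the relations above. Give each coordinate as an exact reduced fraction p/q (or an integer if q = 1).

C = (-228/169, -1088/169)

1. C_x = -228/169  [D, A, C are collinear ∩ BC ⟂ DA]
2. C_y = -1088/169  [D, A, C are collinear ∩ BC ⟂ DA]
   → C = (-228/169, -1088/169)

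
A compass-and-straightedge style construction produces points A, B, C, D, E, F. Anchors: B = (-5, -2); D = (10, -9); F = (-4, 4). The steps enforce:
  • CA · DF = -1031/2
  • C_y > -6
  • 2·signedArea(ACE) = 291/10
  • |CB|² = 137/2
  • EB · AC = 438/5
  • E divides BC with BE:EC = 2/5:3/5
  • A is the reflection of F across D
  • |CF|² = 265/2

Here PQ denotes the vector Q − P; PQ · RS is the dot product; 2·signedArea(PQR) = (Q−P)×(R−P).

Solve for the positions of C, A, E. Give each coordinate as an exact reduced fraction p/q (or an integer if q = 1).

1. A_x = 24  [A is the reflection of F across D]
2. A_y = -22  [A is the reflection of F across D]
   → A = (24, -22)
3. C_x = 5/2  [line 14·x + -13·y + -213/2 = 0 ∩ |CB|² = 137/2]
4. C_y = -11/2  [line 14·x + -13·y + -213/2 = 0 ∩ |CB|² = 137/2]
   → C = (5/2, -11/2)
5. E_x = -2  [E divides BC with BE:EC = 2/5:3/5]
6. E_y = -17/5  [E divides BC with BE:EC = 2/5:3/5]
   → E = (-2, -17/5)

A = (24, -22)
C = (5/2, -11/2)
E = (-2, -17/5)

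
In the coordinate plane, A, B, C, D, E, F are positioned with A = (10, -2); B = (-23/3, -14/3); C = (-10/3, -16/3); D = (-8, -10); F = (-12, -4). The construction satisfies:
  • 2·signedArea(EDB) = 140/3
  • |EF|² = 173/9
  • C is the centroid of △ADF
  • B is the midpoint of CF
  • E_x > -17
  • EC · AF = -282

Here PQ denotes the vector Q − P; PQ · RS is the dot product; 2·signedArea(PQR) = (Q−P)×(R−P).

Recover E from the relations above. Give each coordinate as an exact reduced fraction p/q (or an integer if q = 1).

1. E_x = -49/3  [2·signedArea(EDB) = 140/3 ∩ EC · AF = -282]
2. E_y = -10/3  [2·signedArea(EDB) = 140/3 ∩ EC · AF = -282]
   → E = (-49/3, -10/3)

E = (-49/3, -10/3)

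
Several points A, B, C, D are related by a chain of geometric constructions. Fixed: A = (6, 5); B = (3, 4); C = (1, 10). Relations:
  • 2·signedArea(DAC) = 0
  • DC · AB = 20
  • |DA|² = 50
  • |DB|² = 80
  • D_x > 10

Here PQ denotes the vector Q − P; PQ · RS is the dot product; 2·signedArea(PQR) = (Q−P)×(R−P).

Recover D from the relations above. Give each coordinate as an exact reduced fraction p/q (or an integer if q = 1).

D = (11, 0)

1. D_x = 11  [2·signedArea(DAC) = 0 ∩ DC · AB = 20]
2. D_y = 0  [2·signedArea(DAC) = 0 ∩ DC · AB = 20]
   → D = (11, 0)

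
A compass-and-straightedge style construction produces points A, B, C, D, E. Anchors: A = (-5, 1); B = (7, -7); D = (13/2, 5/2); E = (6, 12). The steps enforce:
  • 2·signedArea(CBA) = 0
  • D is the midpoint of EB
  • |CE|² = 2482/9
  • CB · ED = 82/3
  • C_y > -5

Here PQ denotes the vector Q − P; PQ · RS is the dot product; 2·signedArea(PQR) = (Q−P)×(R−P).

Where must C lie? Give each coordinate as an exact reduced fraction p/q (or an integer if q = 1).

C = (3, -13/3)

1. C_x = 3  [2·signedArea(CBA) = 0 ∩ CB · ED = 82/3]
2. C_y = -13/3  [2·signedArea(CBA) = 0 ∩ CB · ED = 82/3]
   → C = (3, -13/3)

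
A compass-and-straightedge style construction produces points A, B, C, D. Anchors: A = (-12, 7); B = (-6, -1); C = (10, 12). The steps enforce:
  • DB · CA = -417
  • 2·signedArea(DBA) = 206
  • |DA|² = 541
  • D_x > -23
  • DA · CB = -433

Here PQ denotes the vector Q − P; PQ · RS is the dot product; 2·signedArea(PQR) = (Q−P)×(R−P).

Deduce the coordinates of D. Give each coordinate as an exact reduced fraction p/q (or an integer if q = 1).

D = (-22, -14)

1. D_x = -22  [2·signedArea(DBA) = 206 ∩ DB · CA = -417]
2. D_y = -14  [2·signedArea(DBA) = 206 ∩ DB · CA = -417]
   → D = (-22, -14)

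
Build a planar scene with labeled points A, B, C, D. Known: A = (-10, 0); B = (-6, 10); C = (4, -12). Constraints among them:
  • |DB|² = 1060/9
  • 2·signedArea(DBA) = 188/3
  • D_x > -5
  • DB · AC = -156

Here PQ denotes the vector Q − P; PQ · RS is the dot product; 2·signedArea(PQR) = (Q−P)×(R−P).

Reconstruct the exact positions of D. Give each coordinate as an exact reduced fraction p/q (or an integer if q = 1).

D = (-4, -2/3)

1. D_x = -4  [DB · AC = -156 ∩ 2·signedArea(DBA) = 188/3]
2. D_y = -2/3  [DB · AC = -156 ∩ 2·signedArea(DBA) = 188/3]
   → D = (-4, -2/3)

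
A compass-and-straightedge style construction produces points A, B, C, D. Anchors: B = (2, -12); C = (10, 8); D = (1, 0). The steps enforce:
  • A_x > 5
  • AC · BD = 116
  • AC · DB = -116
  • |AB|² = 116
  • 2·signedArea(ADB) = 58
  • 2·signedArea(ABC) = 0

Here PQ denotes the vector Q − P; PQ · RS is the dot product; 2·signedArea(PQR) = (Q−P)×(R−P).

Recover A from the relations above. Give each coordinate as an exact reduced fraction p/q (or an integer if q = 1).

A = (6, -2)

1. A_x = 6  [2·signedArea(ABC) = 0 ∩ AC · DB = -116]
2. A_y = -2  [2·signedArea(ABC) = 0 ∩ AC · DB = -116]
   → A = (6, -2)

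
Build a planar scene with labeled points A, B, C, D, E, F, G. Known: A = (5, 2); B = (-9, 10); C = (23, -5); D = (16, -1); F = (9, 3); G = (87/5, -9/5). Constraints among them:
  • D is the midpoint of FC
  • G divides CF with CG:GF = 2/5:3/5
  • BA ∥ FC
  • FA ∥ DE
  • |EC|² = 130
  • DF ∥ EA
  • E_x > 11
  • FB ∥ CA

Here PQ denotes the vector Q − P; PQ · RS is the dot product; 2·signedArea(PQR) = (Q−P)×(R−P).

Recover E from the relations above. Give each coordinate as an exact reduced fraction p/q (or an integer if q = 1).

E = (12, -2)

1. E_x = 12  [DF ∥ EA ∩ FA ∥ DE]
2. E_y = -2  [DF ∥ EA ∩ FA ∥ DE]
   → E = (12, -2)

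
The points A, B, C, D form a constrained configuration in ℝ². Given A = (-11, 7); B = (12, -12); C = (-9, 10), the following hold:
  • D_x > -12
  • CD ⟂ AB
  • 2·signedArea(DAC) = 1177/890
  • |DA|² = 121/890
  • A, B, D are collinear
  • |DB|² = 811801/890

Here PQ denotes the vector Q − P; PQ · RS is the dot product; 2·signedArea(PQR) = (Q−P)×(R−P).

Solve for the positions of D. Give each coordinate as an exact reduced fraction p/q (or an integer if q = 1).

1. D_x = -10043/890  [A, B, D are collinear ∩ CD ⟂ AB]
2. D_y = 6439/890  [A, B, D are collinear ∩ CD ⟂ AB]
   → D = (-10043/890, 6439/890)

D = (-10043/890, 6439/890)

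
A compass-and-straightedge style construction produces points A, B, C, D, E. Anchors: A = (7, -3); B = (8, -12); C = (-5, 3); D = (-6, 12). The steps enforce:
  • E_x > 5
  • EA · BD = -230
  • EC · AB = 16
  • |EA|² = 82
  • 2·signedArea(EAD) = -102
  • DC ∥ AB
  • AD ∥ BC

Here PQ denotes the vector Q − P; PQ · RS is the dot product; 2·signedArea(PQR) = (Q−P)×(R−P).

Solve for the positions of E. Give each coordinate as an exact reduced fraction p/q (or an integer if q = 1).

E = (6, 6)

1. E_x = 6  [EA · BD = -230 ∩ 2·signedArea(EAD) = -102]
2. E_y = 6  [EA · BD = -230 ∩ 2·signedArea(EAD) = -102]
   → E = (6, 6)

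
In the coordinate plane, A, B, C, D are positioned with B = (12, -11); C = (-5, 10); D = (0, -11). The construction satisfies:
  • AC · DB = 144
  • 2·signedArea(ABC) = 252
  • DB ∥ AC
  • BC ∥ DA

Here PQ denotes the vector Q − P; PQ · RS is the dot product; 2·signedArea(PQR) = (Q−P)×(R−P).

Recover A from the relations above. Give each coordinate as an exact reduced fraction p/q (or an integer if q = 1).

A = (-17, 10)

1. A_x = -17  [DB ∥ AC ∩ BC ∥ DA]
2. A_y = 10  [DB ∥ AC ∩ BC ∥ DA]
   → A = (-17, 10)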